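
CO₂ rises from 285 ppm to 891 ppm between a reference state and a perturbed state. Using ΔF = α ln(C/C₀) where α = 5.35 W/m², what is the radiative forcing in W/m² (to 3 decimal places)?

ΔF = 6.098 W/m²

CO₂ absorption bands are partially saturated, so forcing scales with the logarithm of the concentration ratio.
CO₂: 5.35 × ln(891/285) = 5.35 × ln(3.12632) = 5.35 × 1.13986 = 6.0983 W/m².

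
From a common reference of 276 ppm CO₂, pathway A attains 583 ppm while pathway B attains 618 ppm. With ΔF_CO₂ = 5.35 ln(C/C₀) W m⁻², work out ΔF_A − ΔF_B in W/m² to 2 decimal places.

ΔF_A = 5.35 ln(583/276) = 5.35 × 0.74779 = 4.0007 W/m².
ΔF_B = 5.35 ln(618/276) = 5.35 × 0.80609 = 4.3126 W/m².
Difference: 4.0007 − 4.3126 = -0.3119 W/m².
(Equivalently, ΔF_A − ΔF_B = 5.35 ln(583/618) = 5.35 × -0.05830 = -0.3119 W/m².)

ΔF_A − ΔF_B = -0.31 W/m²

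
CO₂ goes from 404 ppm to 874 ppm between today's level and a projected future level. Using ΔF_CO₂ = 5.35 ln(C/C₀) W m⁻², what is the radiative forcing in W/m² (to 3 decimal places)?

ΔF = 4.128 W/m²

CO₂: 5.35 × ln(874/404) = 5.35 × ln(2.16337) = 5.35 × 0.77167 = 4.1284 W/m².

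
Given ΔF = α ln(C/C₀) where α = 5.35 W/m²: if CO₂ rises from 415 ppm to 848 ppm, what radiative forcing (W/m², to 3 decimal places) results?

ΔF = 3.823 W/m²

CO₂ absorption bands are partially saturated, so forcing scales with the logarithm of the concentration ratio.
CO₂: 5.35 × ln(848/415) = 5.35 × ln(2.04337) = 5.35 × 0.71460 = 3.8231 W/m².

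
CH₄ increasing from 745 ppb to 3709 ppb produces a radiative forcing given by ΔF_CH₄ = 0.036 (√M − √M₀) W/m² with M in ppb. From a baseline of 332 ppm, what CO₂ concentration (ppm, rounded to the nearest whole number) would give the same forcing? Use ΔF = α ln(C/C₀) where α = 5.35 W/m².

CH₄ forcing: 0.036 × (√3709 − √745) = 0.036 × (60.9016 − 27.2947) = 0.036 × 33.6069 = 1.20985 W/m².
Set 5.35 ln(C/332) = 1.20985: ln(C/332) = 1.20985/5.35 = 0.22614, so C = 332 × e^0.22614 = 332 × 1.25375 = 416.25 ppm.

C ≈ 416 ppm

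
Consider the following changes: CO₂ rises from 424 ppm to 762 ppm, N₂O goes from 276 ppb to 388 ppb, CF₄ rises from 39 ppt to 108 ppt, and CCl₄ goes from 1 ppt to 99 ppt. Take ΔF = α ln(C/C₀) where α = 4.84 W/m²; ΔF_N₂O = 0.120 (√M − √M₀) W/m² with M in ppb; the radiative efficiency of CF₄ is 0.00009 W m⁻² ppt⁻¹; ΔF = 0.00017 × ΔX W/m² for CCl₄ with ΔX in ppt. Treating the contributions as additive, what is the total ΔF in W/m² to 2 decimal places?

CO₂: 4.84 × ln(762/424) = 4.84 × ln(1.79717) = 4.84 × 0.58621 = 2.8373 W/m².
N₂O: 0.120 × (√388 − √276) = 0.120 × (19.6977 − 16.6132) = 0.120 × 3.0845 = 0.3701 W/m².
CF₄: ΔF = 0.00009 × (108 − 39) = 0.00009 × 69 = 0.0062 W/m².
CCl₄: ΔF = 0.00017 × (99 − 1) = 0.00017 × 98 = 0.0167 W/m².
Total ΔF = 2.8373 + 0.3701 + 0.0062 + 0.0167 = 3.2303 W/m².

ΔF = 3.23 W/m²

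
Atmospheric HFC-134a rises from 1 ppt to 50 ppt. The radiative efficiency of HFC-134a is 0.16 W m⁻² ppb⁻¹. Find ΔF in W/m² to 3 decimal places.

ΔF = 0.008 W/m²

HFC-134a: Δ = 50 − 1 = 49 ppt = 0.049 ppb; ΔF = 0.16 × 0.049 = 0.0078 W/m².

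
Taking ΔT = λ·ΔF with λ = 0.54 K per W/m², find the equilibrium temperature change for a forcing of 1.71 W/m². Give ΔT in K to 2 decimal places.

ΔT = λ ΔF = 0.54 × 1.71 = 0.9234 K.

ΔT = 0.92 K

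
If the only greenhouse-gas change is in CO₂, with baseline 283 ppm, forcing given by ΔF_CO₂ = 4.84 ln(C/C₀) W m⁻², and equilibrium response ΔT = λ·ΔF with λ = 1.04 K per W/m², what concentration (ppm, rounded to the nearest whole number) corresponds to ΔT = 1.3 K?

C ≈ 366 ppm

Required forcing: ΔF = ΔT/λ = 1.3/1.04 = 1.2500 W/m².
Then ln(C/283) = ΔF/4.84 = 1.2500/4.84 = 0.25826.
So C = 283 × e^0.25826 = 283 × 1.29468 = 366.39 ppm.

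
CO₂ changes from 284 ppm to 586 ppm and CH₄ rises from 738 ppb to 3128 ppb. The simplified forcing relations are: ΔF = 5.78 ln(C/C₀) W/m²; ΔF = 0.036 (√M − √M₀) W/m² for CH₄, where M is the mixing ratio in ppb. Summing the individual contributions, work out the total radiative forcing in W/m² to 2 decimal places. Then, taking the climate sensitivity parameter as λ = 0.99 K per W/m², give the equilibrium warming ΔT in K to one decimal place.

CO₂: 5.78 × ln(586/284) = 5.78 × ln(2.06338) = 5.78 × 0.72435 = 4.1867 W/m².
CH₄: 0.036 × (√3128 − √738) = 0.036 × (55.9285 − 27.1662) = 0.036 × 28.7623 = 1.0354 W/m².
Total ΔF = 4.1867 + 1.0354 = 5.2221 W/m².
ΔT = λ ΔF = 0.99 × 5.22 = 5.1678 K.

ΔF = 5.22 W/m²; ΔT = 5.2 K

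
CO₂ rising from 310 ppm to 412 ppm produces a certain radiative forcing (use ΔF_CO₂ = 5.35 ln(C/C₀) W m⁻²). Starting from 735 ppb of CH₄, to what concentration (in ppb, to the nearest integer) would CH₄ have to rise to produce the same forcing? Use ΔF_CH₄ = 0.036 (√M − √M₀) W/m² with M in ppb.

CO₂ forcing: 5.35 × ln(412/310) = 5.35 × 0.284451 = 1.52181 W/m².
Set 0.036(√M − √735) = 1.52181: √M = 1.52181/0.036 + √735 = 42.2725 + 27.1109 = 69.3834.
M = (69.3834)² = 4814.06 ppb.

M ≈ 4814 ppb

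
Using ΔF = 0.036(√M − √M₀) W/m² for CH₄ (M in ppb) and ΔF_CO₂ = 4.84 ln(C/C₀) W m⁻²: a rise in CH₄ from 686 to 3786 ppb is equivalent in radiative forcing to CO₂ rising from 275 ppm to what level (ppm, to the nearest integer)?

C ≈ 358 ppm

CH₄ forcing: 0.036 × (√3786 − √686) = 0.036 × (61.5305 − 26.1916) = 0.036 × 35.3389 = 1.27220 W/m².
Set 4.84 ln(C/275) = 1.27220: ln(C/275) = 1.27220/4.84 = 0.26285, so C = 275 × e^0.26285 = 275 × 1.30063 = 357.67 ppm.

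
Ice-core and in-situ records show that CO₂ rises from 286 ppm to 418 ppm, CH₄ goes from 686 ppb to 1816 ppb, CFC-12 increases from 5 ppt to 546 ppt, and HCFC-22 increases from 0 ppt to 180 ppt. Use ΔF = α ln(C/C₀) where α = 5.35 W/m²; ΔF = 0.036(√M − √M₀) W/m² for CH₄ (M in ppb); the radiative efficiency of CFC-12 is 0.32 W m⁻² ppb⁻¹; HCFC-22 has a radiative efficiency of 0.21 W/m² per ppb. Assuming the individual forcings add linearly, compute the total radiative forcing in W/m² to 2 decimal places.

ΔF = 2.83 W/m²

CO₂: 5.35 × ln(418/286) = 5.35 × ln(1.46154) = 5.35 × 0.37949 = 2.0303 W/m².
CH₄: 0.036 × (√1816 − √686) = 0.036 × (42.6146 − 26.1916) = 0.036 × 16.4230 = 0.5912 W/m².
CFC-12: Δ = 546 − 5 = 541 ppt = 0.541 ppb; ΔF = 0.32 × 0.541 = 0.1731 W/m².
HCFC-22: Δ = 180 − 0 = 180 ppt = 0.180 ppb; ΔF = 0.21 × 0.180 = 0.0378 W/m².
Total ΔF = 2.0303 + 0.5912 + 0.1731 + 0.0378 = 2.8324 W/m².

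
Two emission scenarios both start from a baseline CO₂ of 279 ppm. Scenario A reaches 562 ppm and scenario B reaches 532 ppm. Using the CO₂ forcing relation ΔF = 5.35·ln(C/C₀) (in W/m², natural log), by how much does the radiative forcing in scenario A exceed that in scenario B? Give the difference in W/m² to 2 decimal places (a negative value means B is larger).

ΔF_A − ΔF_B = 0.29 W/m²

ΔF_A = 5.35 ln(562/279) = 5.35 × 0.70029 = 3.7466 W/m².
ΔF_B = 5.35 ln(532/279) = 5.35 × 0.64543 = 3.4531 W/m².
Difference: 3.7466 − 3.4531 = 0.2935 W/m².
(Equivalently, ΔF_A − ΔF_B = 5.35 ln(562/532) = 5.35 × 0.05486 = 0.2935 W/m².)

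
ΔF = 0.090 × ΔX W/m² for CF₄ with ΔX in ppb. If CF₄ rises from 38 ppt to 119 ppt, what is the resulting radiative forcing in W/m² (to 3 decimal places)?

CF₄: Δ = 119 − 38 = 81 ppt = 0.081 ppb; ΔF = 0.090 × 0.081 = 0.0073 W/m².

ΔF = 0.007 W/m²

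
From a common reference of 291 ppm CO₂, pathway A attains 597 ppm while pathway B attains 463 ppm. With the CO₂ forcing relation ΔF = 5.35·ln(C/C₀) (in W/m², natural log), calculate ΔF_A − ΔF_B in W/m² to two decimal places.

ΔF_A = 5.35 ln(597/291) = 5.35 × 0.71859 = 3.8445 W/m².
ΔF_B = 5.35 ln(463/291) = 5.35 × 0.46440 = 2.4845 W/m².
Difference: 3.8445 − 2.4845 = 1.3600 W/m².

ΔF_A − ΔF_B = 1.36 W/m²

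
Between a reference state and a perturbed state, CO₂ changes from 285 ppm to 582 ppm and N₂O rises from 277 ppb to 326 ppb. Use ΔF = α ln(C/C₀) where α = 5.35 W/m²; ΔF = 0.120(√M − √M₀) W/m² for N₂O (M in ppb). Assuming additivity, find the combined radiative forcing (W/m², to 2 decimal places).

ΔF = 3.99 W/m²

CO₂: 5.35 × ln(582/285) = 5.35 × ln(2.04211) = 5.35 × 0.71398 = 3.8198 W/m².
N₂O: 0.120 × (√326 − √277) = 0.120 × (18.0555 − 16.6433) = 0.120 × 1.4122 = 0.1695 W/m².
Total ΔF = 3.8198 + 0.1695 = 3.9893 W/m².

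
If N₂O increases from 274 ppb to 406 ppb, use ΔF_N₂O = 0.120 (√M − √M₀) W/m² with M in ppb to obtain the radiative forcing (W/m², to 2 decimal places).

ΔF = 0.43 W/m²

N₂O: 0.120 × (√406 − √274) = 0.120 × (20.1494 − 16.5529) = 0.120 × 3.5965 = 0.4316 W/m².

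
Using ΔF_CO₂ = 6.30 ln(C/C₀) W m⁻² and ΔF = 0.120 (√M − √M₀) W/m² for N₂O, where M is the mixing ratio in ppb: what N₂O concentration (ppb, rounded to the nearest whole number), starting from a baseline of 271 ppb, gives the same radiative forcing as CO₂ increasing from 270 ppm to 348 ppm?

M ≈ 887 ppb

CO₂ forcing: 6.30 × ln(348/270) = 6.30 × 0.253781 = 1.59882 W/m².
Set 0.120(√M − √271) = 1.59882: √M = 1.59882/0.120 + √271 = 13.3235 + 16.4621 = 29.7856.
M = (29.7856)² = 887.18 ppb.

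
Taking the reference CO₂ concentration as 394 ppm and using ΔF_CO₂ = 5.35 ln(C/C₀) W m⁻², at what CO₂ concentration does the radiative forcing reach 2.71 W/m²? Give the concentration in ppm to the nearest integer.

Set 5.35 ln(C/394) = 2.71, so ln(C/394) = 2.71/5.35 = 0.50654.
Then C/394 = e^0.50654 = 1.65954, giving C = 394 × 1.65954 = 653.86 ppm.

C ≈ 654 ppm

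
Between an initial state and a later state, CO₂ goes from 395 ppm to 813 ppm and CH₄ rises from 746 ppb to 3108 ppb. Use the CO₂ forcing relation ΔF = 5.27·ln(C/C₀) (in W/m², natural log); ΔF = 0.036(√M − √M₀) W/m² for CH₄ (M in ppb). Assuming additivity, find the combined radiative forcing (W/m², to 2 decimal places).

CO₂: 5.27 × ln(813/395) = 5.27 × ln(2.05823) = 5.27 × 0.72185 = 3.8041 W/m².
CH₄: 0.036 × (√3108 − √746) = 0.036 × (55.7494 − 27.3130) = 0.036 × 28.4364 = 1.0237 W/m².
Total ΔF = 3.8041 + 1.0237 = 4.8278 W/m².

ΔF = 4.83 W/m²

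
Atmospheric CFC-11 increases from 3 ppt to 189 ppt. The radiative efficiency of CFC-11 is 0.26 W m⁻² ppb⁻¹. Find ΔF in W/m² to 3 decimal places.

ΔF = 0.048 W/m²

CFC-11: Δ = 189 − 3 = 186 ppt = 0.186 ppb; ΔF = 0.26 × 0.186 = 0.0484 W/m².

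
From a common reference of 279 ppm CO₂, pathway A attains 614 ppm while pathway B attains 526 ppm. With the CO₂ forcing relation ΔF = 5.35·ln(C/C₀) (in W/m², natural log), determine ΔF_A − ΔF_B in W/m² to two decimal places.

ΔF_A − ΔF_B = 0.83 W/m²

ΔF_A = 5.35 ln(614/279) = 5.35 × 0.78878 = 4.2200 W/m².
ΔF_B = 5.35 ln(526/279) = 5.35 × 0.63409 = 3.3924 W/m².
Difference: 4.2200 − 3.3924 = 0.8276 W/m².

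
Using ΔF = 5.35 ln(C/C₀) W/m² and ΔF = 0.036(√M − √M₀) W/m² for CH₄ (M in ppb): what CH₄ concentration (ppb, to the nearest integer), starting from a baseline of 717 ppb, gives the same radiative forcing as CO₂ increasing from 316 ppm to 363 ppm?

M ≈ 2245 ppb

CO₂ forcing: 5.35 × ln(363/316) = 5.35 × 0.138661 = 0.74184 W/m².
Set 0.036(√M − √717) = 0.74184: √M = 0.74184/0.036 + √717 = 20.6067 + 26.7769 = 47.3836.
M = (47.3836)² = 2245.21 ppb.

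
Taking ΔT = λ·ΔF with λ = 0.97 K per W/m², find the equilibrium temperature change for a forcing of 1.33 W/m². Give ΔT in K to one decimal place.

ΔT = 1.3 K

ΔT = λ ΔF = 0.97 × 1.33 = 1.2901 K.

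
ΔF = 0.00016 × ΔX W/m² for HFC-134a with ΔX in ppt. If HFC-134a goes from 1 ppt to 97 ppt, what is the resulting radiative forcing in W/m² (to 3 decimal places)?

ΔF = 0.015 W/m²

HFC-134a: ΔF = 0.00016 × (97 − 1) = 0.00016 × 96 = 0.0154 W/m².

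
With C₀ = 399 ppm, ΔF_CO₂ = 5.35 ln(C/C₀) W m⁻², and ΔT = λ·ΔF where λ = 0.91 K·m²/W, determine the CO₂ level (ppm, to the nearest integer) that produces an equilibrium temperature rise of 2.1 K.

Required forcing: ΔF = ΔT/λ = 2.1/0.91 = 2.3077 W/m².
Then ln(C/399) = ΔF/5.35 = 2.3077/5.35 = 0.43135.
So C = 399 × e^0.43135 = 399 × 1.53933 = 614.19 ppm.

C ≈ 614 ppm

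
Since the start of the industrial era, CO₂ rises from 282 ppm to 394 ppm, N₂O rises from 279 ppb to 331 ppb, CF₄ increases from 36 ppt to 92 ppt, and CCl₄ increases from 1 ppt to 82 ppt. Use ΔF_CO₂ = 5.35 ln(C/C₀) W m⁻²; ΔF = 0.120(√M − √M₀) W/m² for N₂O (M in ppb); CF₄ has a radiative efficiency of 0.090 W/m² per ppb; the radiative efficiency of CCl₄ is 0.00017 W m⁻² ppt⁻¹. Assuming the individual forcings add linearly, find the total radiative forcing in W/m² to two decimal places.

ΔF = 1.99 W/m²

CO₂: 5.35 × ln(394/282) = 5.35 × ln(1.39716) = 5.35 × 0.33444 = 1.7893 W/m².
N₂O: 0.120 × (√331 − √279) = 0.120 × (18.1934 − 16.7033) = 0.120 × 1.4901 = 0.1788 W/m².
CF₄: Δ = 92 − 36 = 56 ppt = 0.056 ppb; ΔF = 0.090 × 0.056 = 0.0050 W/m².
CCl₄: ΔF = 0.00017 × (82 − 1) = 0.00017 × 81 = 0.0138 W/m².
Total ΔF = 1.7893 + 0.1788 + 0.0050 + 0.0138 = 1.9869 W/m².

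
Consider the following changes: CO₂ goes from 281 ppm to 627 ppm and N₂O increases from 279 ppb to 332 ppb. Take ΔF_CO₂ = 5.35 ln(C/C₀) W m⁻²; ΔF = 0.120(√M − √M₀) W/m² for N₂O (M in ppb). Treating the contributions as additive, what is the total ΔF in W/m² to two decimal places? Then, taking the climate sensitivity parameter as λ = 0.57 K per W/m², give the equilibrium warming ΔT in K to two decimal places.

ΔF = 4.48 W/m²; ΔT = 2.55 K

CO₂: 5.35 × ln(627/281) = 5.35 × ln(2.23132) = 5.35 × 0.80259 = 4.2939 W/m².
N₂O: 0.120 × (√332 − √279) = 0.120 × (18.2209 − 16.7033) = 0.120 × 1.5176 = 0.1821 W/m².
Total ΔF = 4.2939 + 0.1821 = 4.4760 W/m².
ΔT = λ ΔF = 0.57 × 4.48 = 2.5536 K.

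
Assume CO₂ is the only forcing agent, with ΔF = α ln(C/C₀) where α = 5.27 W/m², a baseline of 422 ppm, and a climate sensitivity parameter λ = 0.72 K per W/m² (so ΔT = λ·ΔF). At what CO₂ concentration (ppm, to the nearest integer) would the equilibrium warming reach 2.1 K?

C ≈ 734 ppm

Required forcing: ΔF = ΔT/λ = 2.1/0.72 = 2.9167 W/m².
Then ln(C/422) = ΔF/5.27 = 2.9167/5.27 = 0.55345.
So C = 422 × e^0.55345 = 422 × 1.73924 = 733.96 ppm.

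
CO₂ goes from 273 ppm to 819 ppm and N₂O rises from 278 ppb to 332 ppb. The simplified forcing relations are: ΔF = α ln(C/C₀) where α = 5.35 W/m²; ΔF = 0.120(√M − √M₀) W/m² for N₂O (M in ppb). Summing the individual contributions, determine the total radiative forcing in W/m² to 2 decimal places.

CO₂: 5.35 × ln(819/273) = 5.35 × ln(3.00000) = 5.35 × 1.09861 = 5.8776 W/m².
N₂O: 0.120 × (√332 − √278) = 0.120 × (18.2209 − 16.6733) = 0.120 × 1.5476 = 0.1857 W/m².
Total ΔF = 5.8776 + 0.1857 = 6.0633 W/m².

ΔF = 6.06 W/m²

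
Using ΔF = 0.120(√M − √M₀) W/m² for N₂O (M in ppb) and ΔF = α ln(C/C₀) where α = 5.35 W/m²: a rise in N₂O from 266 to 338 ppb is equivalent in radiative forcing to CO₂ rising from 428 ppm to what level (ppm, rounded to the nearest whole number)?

N₂O forcing: 0.120 × (√338 − √266) = 0.120 × (18.3848 − 16.3095) = 0.120 × 2.0753 = 0.24904 W/m².
Set 5.35 ln(C/428) = 0.24904: ln(C/428) = 0.24904/5.35 = 0.04655, so C = 428 × e^0.04655 = 428 × 1.04765 = 448.39 ppm.

C ≈ 448 ppm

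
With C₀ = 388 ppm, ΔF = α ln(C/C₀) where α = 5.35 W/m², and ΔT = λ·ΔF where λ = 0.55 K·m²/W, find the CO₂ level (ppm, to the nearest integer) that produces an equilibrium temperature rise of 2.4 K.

C ≈ 877 ppm

Required forcing: ΔF = ΔT/λ = 2.4/0.55 = 4.3636 W/m².
Then ln(C/388) = ΔF/5.35 = 4.3636/5.35 = 0.81563.
So C = 388 × e^0.81563 = 388 × 2.26060 = 877.11 ppm.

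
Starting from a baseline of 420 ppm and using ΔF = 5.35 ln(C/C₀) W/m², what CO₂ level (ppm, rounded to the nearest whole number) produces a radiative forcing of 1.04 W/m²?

C ≈ 510 ppm

Set 5.35 ln(C/420) = 1.04, so ln(C/420) = 1.04/5.35 = 0.19439.
Then C/420 = e^0.19439 = 1.21457, giving C = 420 × 1.21457 = 510.12 ppm.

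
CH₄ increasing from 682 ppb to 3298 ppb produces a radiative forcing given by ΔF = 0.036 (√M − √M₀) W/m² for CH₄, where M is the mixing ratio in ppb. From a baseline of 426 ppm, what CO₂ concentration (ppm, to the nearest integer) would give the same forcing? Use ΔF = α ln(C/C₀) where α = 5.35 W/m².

C ≈ 526 ppm

CH₄ forcing: 0.036 × (√3298 − √682) = 0.036 × (57.4282 − 26.1151) = 0.036 × 31.3131 = 1.12727 W/m².
Set 5.35 ln(C/426) = 1.12727: ln(C/426) = 1.12727/5.35 = 0.21070, so C = 426 × e^0.21070 = 426 × 1.23454 = 525.91 ppm.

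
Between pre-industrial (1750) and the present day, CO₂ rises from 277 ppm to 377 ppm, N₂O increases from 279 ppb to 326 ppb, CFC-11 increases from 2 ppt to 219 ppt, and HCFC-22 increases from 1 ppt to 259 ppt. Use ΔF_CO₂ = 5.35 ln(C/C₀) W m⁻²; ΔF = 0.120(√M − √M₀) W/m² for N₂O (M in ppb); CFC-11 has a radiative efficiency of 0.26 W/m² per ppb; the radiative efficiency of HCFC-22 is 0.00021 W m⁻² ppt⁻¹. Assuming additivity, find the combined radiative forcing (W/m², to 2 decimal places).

ΔF = 1.92 W/m²

CO₂: 5.35 × ln(377/277) = 5.35 × ln(1.36101) = 5.35 × 0.30823 = 1.6490 W/m².
N₂O: 0.120 × (√326 − √279) = 0.120 × (18.0555 − 16.7033) = 0.120 × 1.3522 = 0.1623 W/m².
CFC-11: Δ = 219 − 2 = 217 ppt = 0.217 ppb; ΔF = 0.26 × 0.217 = 0.0564 W/m².
HCFC-22: ΔF = 0.00021 × (259 − 1) = 0.00021 × 258 = 0.0542 W/m².
Total ΔF = 1.6490 + 0.1623 + 0.0564 + 0.0542 = 1.9219 W/m².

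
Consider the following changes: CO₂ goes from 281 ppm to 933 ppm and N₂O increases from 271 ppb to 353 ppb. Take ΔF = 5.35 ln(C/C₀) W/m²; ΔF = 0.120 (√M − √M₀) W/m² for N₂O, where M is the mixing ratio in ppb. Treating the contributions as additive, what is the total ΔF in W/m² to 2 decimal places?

ΔF = 6.70 W/m²

CO₂: 5.35 × ln(933/281) = 5.35 × ln(3.32028) = 5.35 × 1.20005 = 6.4203 W/m².
N₂O: 0.120 × (√353 − √271) = 0.120 × (18.7883 − 16.4621) = 0.120 × 2.3262 = 0.2791 W/m².
Total ΔF = 6.4203 + 0.2791 = 6.6994 W/m².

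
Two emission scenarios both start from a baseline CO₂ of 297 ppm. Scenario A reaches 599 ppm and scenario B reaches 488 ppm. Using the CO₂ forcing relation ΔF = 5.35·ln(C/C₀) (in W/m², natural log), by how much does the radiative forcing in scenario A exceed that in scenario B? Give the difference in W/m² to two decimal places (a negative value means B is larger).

ΔF_A − ΔF_B = 1.10 W/m²

ΔF_A = 5.35 ln(599/297) = 5.35 × 0.70153 = 3.7532 W/m².
ΔF_B = 5.35 ln(488/297) = 5.35 × 0.49658 = 2.6567 W/m².
Difference: 3.7532 − 2.6567 = 1.0965 W/m².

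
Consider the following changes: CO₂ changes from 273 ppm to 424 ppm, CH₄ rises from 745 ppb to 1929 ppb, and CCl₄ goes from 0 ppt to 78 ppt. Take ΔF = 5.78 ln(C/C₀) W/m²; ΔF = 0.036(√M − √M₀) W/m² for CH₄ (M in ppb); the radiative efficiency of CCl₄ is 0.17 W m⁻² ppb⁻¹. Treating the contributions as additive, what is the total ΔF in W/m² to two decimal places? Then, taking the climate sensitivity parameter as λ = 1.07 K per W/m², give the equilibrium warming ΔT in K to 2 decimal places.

CO₂: 5.78 × ln(424/273) = 5.78 × ln(1.55311) = 5.78 × 0.44026 = 2.5447 W/m².
CH₄: 0.036 × (√1929 − √745) = 0.036 × (43.9204 − 27.2947) = 0.036 × 16.6257 = 0.5985 W/m².
CCl₄: Δ = 78 − 0 = 78 ppt = 0.078 ppb; ΔF = 0.17 × 0.078 = 0.0133 W/m².
Total ΔF = 2.5447 + 0.5985 + 0.0133 = 3.1565 W/m².
ΔT = λ ΔF = 1.07 × 3.16 = 3.3812 K.

ΔF = 3.16 W/m²; ΔT = 3.38 K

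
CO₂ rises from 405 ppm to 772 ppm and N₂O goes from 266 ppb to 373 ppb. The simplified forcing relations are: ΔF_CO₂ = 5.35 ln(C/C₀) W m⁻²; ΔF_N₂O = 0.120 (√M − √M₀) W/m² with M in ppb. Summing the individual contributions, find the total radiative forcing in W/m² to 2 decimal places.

ΔF = 3.81 W/m²

CO₂: 5.35 × ln(772/405) = 5.35 × ln(1.90617) = 5.35 × 0.64510 = 3.4513 W/m².
N₂O: 0.120 × (√373 − √266) = 0.120 × (19.3132 − 16.3095) = 0.120 × 3.0037 = 0.3604 W/m².
Total ΔF = 3.4513 + 0.3604 = 3.8117 W/m².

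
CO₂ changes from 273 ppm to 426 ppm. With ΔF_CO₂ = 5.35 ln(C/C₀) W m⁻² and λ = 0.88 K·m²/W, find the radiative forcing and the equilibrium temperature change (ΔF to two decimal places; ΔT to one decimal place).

ΔF = 2.38 W/m²; ΔT = 2.1 K

CO₂: 5.35 × ln(426/273) = 5.35 × ln(1.56044) = 5.35 × 0.44497 = 2.3806 W/m².
ΔT = λ ΔF = 0.88 × 2.38 = 2.0944 K.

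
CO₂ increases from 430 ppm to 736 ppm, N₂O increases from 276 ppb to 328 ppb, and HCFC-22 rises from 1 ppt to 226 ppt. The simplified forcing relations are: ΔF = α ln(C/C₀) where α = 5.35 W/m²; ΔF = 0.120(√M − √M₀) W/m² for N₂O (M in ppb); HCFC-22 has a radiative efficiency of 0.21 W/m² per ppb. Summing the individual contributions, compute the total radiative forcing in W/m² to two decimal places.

CO₂: 5.35 × ln(736/430) = 5.35 × ln(1.71163) = 5.35 × 0.53745 = 2.8754 W/m².
N₂O: 0.120 × (√328 − √276) = 0.120 × (18.1108 − 16.6132) = 0.120 × 1.4976 = 0.1797 W/m².
HCFC-22: Δ = 226 − 1 = 225 ppt = 0.225 ppb; ΔF = 0.21 × 0.225 = 0.0473 W/m².
Total ΔF = 2.8754 + 0.1797 + 0.0473 = 3.1024 W/m².

ΔF = 3.10 W/m²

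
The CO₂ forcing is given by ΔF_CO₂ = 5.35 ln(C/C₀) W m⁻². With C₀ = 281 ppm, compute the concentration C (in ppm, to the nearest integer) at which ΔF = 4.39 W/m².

Set 5.35 ln(C/281) = 4.39, so ln(C/281) = 4.39/5.35 = 0.82056.
Then C/281 = e^0.82056 = 2.27177, giving C = 281 × 2.27177 = 638.37 ppm.

C ≈ 638 ppm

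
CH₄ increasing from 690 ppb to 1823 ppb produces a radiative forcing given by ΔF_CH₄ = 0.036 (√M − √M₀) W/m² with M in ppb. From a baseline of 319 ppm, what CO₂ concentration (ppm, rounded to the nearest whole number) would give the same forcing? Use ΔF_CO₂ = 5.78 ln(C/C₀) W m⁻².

C ≈ 353 ppm

CH₄ forcing: 0.036 × (√1823 − √690) = 0.036 × (42.6966 − 26.2679) = 0.036 × 16.4287 = 0.59143 W/m².
Set 5.78 ln(C/319) = 0.59143: ln(C/319) = 0.59143/5.78 = 0.10232, so C = 319 × e^0.10232 = 319 × 1.10774 = 353.37 ppm.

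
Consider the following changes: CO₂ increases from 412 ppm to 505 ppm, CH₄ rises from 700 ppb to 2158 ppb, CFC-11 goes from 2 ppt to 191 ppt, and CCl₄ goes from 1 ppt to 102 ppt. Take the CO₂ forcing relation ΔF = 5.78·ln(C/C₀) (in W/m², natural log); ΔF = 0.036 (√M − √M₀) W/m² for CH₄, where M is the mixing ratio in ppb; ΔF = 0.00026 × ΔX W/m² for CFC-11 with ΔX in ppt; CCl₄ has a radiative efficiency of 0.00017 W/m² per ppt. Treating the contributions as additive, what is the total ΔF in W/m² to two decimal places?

CO₂: 5.78 × ln(505/412) = 5.78 × ln(1.22573) = 5.78 × 0.20354 = 1.1765 W/m².
CH₄: 0.036 × (√2158 − √700) = 0.036 × (46.4543 − 26.4575) = 0.036 × 19.9968 = 0.7199 W/m².
CFC-11: ΔF = 0.00026 × (191 − 2) = 0.00026 × 189 = 0.0491 W/m².
CCl₄: ΔF = 0.00017 × (102 − 1) = 0.00017 × 101 = 0.0172 W/m².
Total ΔF = 1.1765 + 0.7199 + 0.0491 + 0.0172 = 1.9627 W/m².

ΔF = 1.96 W/m²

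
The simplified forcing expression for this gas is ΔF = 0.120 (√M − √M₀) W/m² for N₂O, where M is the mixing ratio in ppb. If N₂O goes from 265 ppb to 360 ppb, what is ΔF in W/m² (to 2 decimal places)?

N₂O: 0.120 × (√360 − √265) = 0.120 × (18.9737 − 16.2788) = 0.120 × 2.6949 = 0.3234 W/m².

ΔF = 0.32 W/m²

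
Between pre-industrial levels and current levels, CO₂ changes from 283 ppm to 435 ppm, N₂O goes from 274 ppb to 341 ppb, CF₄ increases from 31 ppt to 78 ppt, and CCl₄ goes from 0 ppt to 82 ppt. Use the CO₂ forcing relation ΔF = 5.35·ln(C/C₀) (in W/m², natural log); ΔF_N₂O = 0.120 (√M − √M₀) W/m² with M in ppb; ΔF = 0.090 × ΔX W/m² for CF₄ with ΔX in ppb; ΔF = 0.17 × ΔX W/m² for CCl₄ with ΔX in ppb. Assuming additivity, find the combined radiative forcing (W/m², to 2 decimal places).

ΔF = 2.55 W/m²

CO₂: 5.35 × ln(435/283) = 5.35 × ln(1.53710) = 5.35 × 0.42990 = 2.3000 W/m².
N₂O: 0.120 × (√341 − √274) = 0.120 × (18.4662 − 16.5529) = 0.120 × 1.9133 = 0.2296 W/m².
CF₄: Δ = 78 − 31 = 47 ppt = 0.047 ppb; ΔF = 0.090 × 0.047 = 0.0042 W/m².
CCl₄: Δ = 82 − 0 = 82 ppt = 0.082 ppb; ΔF = 0.17 × 0.082 = 0.0139 W/m².
Total ΔF = 2.3000 + 0.2296 + 0.0042 + 0.0139 = 2.5477 W/m².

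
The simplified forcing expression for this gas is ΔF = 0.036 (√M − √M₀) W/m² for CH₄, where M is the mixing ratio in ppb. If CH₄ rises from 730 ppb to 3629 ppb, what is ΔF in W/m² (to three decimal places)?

ΔF = 1.196 W/m²

CH₄: 0.036 × (√3629 − √730) = 0.036 × (60.2412 − 27.0185) = 0.036 × 33.2227 = 1.1960 W/m².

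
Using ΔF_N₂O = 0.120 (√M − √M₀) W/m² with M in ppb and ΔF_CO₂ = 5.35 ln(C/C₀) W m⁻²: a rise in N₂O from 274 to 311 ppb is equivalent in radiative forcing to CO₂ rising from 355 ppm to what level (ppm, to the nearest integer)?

N₂O forcing: 0.120 × (√311 − √274) = 0.120 × (17.6352 − 16.5529) = 0.120 × 1.0823 = 0.12988 W/m².
Set 5.35 ln(C/355) = 0.12988: ln(C/355) = 0.12988/5.35 = 0.02428, so C = 355 × e^0.02428 = 355 × 1.02458 = 363.73 ppm.

C ≈ 364 ppm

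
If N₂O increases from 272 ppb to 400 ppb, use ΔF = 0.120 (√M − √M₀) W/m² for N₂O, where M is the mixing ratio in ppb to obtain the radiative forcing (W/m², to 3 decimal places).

ΔF = 0.421 W/m²

N₂O: 0.120 × (√400 − √272) = 0.120 × (20.0000 − 16.4924) = 0.120 × 3.5076 = 0.4209 W/m².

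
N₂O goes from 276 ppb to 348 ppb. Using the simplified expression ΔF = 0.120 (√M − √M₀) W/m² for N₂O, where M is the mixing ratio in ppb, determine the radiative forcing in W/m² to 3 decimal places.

ΔF = 0.245 W/m²

N₂O: 0.120 × (√348 − √276) = 0.120 × (18.6548 − 16.6132) = 0.120 × 2.0416 = 0.2450 W/m².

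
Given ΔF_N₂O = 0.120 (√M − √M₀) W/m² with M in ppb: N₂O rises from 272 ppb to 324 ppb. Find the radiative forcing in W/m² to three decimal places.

ΔF = 0.181 W/m²

N₂O: 0.120 × (√324 − √272) = 0.120 × (18.0000 − 16.4924) = 0.120 × 1.5076 = 0.1809 W/m².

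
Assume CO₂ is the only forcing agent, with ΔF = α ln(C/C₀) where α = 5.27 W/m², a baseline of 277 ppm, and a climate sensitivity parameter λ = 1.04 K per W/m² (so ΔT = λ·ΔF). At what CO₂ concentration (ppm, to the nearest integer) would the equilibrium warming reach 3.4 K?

C ≈ 515 ppm

Required forcing: ΔF = ΔT/λ = 3.4/1.04 = 3.2692 W/m².
Then ln(C/277) = ΔF/5.27 = 3.2692/5.27 = 0.62034.
So C = 277 × e^0.62034 = 277 × 1.85956 = 515.10 ppm.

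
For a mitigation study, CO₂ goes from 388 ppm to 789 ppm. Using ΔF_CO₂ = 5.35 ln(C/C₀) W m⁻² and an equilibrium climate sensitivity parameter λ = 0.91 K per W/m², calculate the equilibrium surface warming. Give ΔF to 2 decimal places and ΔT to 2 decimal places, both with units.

CO₂: 5.35 × ln(789/388) = 5.35 × ln(2.03351) = 5.35 × 0.70976 = 3.7972 W/m².
ΔT = λ ΔF = 0.91 × 3.80 = 3.4580 K.

ΔF = 3.80 W/m²; ΔT = 3.46 K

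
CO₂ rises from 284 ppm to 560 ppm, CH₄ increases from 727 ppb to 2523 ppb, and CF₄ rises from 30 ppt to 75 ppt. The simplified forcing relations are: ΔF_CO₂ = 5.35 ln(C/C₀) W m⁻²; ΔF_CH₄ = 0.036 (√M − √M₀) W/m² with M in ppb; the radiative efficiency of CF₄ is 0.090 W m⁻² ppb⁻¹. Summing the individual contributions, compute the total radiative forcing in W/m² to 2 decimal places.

CO₂: 5.35 × ln(560/284) = 5.35 × ln(1.97183) = 5.35 × 0.67896 = 3.6324 W/m².
CH₄: 0.036 × (√2523 − √727) = 0.036 × (50.2295 − 26.9629) = 0.036 × 23.2666 = 0.8376 W/m².
CF₄: Δ = 75 − 30 = 45 ppt = 0.045 ppb; ΔF = 0.090 × 0.045 = 0.0041 W/m².
Total ΔF = 3.6324 + 0.8376 + 0.0041 = 4.4741 W/m².

ΔF = 4.47 W/m²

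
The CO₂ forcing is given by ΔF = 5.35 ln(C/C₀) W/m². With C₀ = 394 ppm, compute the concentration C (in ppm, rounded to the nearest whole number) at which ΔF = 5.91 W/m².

Set 5.35 ln(C/394) = 5.91, so ln(C/394) = 5.91/5.35 = 1.10467.
Then C/394 = e^1.10467 = 3.01823, giving C = 394 × 3.01823 = 1189.18 ppm.

C ≈ 1189 ppm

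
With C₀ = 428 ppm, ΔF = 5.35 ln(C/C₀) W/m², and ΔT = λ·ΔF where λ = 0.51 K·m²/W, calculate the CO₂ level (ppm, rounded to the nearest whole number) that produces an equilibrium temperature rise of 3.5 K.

C ≈ 1544 ppm

Required forcing: ΔF = ΔT/λ = 3.5/0.51 = 6.8627 W/m².
Then ln(C/428) = ΔF/5.35 = 6.8627/5.35 = 1.28275.
So C = 428 × e^1.28275 = 428 × 3.60654 = 1543.60 ppm.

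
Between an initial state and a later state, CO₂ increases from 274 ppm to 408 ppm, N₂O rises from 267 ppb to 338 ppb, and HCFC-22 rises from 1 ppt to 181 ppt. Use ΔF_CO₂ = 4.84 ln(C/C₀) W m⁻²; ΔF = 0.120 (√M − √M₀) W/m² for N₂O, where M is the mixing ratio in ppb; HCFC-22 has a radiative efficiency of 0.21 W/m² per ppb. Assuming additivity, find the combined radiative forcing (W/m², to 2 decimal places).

CO₂: 4.84 × ln(408/274) = 4.84 × ln(1.48905) = 4.84 × 0.39814 = 1.9270 W/m².
N₂O: 0.120 × (√338 − √267) = 0.120 × (18.3848 − 16.3401) = 0.120 × 2.0447 = 0.2454 W/m².
HCFC-22: Δ = 181 − 1 = 180 ppt = 0.180 ppb; ΔF = 0.21 × 0.180 = 0.0378 W/m².
Total ΔF = 1.9270 + 0.2454 + 0.0378 = 2.2102 W/m².

ΔF = 2.21 W/m²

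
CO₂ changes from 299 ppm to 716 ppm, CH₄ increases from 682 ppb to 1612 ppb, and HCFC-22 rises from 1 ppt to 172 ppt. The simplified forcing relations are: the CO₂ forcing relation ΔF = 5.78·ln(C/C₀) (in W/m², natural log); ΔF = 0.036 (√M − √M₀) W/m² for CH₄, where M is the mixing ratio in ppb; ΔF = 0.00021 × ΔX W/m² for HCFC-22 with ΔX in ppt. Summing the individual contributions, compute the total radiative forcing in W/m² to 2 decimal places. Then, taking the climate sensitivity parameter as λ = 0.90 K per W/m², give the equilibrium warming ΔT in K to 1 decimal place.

CO₂: 5.78 × ln(716/299) = 5.78 × ln(2.39465) = 5.78 × 0.87324 = 5.0473 W/m².
CH₄: 0.036 × (√1612 − √682) = 0.036 × (40.1497 − 26.1151) = 0.036 × 14.0346 = 0.5052 W/m².
HCFC-22: ΔF = 0.00021 × (172 − 1) = 0.00021 × 171 = 0.0359 W/m².
Total ΔF = 5.0473 + 0.5052 + 0.0359 = 5.5884 W/m².
ΔT = λ ΔF = 0.90 × 5.59 = 5.0310 K.

ΔF = 5.59 W/m²; ΔT = 5.0 K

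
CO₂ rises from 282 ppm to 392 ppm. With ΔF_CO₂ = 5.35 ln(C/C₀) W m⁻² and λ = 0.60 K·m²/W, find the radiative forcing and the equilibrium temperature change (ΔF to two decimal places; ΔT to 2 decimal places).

CO₂: 5.35 × ln(392/282) = 5.35 × ln(1.39007) = 5.35 × 0.32935 = 1.7620 W/m².
ΔT = λ ΔF = 0.60 × 1.76 = 1.0560 K.

ΔF = 1.76 W/m²; ΔT = 1.06 K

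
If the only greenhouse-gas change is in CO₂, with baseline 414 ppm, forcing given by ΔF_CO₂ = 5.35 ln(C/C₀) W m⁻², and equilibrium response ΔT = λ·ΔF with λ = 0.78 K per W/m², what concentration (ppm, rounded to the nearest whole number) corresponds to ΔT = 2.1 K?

C ≈ 685 ppm

Required forcing: ΔF = ΔT/λ = 2.1/0.78 = 2.6923 W/m².
Then ln(C/414) = ΔF/5.35 = 2.6923/5.35 = 0.50323.
So C = 414 × e^0.50323 = 414 × 1.65406 = 684.78 ppm.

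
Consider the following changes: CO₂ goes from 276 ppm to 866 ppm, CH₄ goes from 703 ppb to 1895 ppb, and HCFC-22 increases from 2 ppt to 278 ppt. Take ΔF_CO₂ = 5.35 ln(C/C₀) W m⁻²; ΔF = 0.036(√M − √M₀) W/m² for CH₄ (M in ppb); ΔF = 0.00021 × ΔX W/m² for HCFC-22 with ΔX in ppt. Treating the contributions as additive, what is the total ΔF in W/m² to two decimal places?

CO₂: 5.35 × ln(866/276) = 5.35 × ln(3.13768) = 5.35 × 1.14348 = 6.1176 W/m².
CH₄: 0.036 × (√1895 − √703) = 0.036 × (43.5316 − 26.5141) = 0.036 × 17.0175 = 0.6126 W/m².
HCFC-22: ΔF = 0.00021 × (278 − 2) = 0.00021 × 276 = 0.0580 W/m².
Total ΔF = 6.1176 + 0.6126 + 0.0580 = 6.7882 W/m².

ΔF = 6.79 W/m²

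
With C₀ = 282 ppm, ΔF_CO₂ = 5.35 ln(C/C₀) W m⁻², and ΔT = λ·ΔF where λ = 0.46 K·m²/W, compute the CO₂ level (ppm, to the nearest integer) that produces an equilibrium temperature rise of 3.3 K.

C ≈ 1078 ppm

Required forcing: ΔF = ΔT/λ = 3.3/0.46 = 7.1739 W/m².
Then ln(C/282) = ΔF/5.35 = 7.1739/5.35 = 1.34092.
So C = 282 × e^1.34092 = 282 × 3.82256 = 1077.96 ppm.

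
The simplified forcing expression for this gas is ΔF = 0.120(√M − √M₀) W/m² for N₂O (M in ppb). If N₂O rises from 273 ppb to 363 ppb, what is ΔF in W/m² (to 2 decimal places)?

ΔF = 0.30 W/m²

N₂O: 0.120 × (√363 − √273) = 0.120 × (19.0526 − 16.5227) = 0.120 × 2.5299 = 0.3036 W/m².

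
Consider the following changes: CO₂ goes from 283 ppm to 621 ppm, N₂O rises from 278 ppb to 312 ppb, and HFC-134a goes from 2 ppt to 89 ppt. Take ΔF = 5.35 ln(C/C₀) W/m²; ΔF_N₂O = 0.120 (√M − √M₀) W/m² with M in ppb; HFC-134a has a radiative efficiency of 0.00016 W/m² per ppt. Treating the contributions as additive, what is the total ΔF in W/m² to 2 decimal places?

ΔF = 4.34 W/m²

CO₂: 5.35 × ln(621/283) = 5.35 × ln(2.19435) = 5.35 × 0.78589 = 4.2045 W/m².
N₂O: 0.120 × (√312 − √278) = 0.120 × (17.6635 − 16.6733) = 0.120 × 0.9902 = 0.1188 W/m².
HFC-134a: ΔF = 0.00016 × (89 − 2) = 0.00016 × 87 = 0.0139 W/m².
Total ΔF = 4.2045 + 0.1188 + 0.0139 = 4.3372 W/m².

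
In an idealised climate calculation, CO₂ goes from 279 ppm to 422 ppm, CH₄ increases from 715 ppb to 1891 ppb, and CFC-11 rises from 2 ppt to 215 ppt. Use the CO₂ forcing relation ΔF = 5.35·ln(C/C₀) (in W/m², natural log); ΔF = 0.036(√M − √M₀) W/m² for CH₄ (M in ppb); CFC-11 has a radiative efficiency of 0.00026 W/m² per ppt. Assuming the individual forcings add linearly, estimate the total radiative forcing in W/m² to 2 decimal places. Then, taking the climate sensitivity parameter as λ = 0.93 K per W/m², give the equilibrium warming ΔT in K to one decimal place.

CO₂: 5.35 × ln(422/279) = 5.35 × ln(1.51254) = 5.35 × 0.41379 = 2.2138 W/m².
CH₄: 0.036 × (√1891 − √715) = 0.036 × (43.4856 − 26.7395) = 0.036 × 16.7461 = 0.6029 W/m².
CFC-11: ΔF = 0.00026 × (215 − 2) = 0.00026 × 213 = 0.0554 W/m².
Total ΔF = 2.2138 + 0.6029 + 0.0554 = 2.8721 W/m².
ΔT = λ ΔF = 0.93 × 2.87 = 2.6691 K.

ΔF = 2.87 W/m²; ΔT = 2.7 K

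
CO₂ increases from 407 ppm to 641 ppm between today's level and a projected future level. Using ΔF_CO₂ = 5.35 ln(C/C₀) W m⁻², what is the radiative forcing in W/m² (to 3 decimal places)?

ΔF = 2.430 W/m²

CO₂: 5.35 × ln(641/407) = 5.35 × ln(1.57494) = 5.35 × 0.45422 = 2.4301 W/m².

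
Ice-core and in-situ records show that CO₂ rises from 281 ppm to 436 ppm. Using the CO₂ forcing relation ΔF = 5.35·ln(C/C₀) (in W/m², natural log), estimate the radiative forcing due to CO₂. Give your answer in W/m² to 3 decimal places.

ΔF = 2.350 W/m²

CO₂: 5.35 × ln(436/281) = 5.35 × ln(1.55160) = 5.35 × 0.43929 = 2.3502 W/m².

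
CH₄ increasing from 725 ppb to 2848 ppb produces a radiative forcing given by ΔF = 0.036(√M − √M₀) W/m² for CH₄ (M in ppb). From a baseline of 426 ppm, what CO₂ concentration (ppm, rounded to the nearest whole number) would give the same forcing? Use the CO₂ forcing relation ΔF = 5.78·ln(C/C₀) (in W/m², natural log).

CH₄ forcing: 0.036 × (√2848 − √725) = 0.036 × (53.3667 − 26.9258) = 0.036 × 26.4409 = 0.95187 W/m².
Set 5.78 ln(C/426) = 0.95187: ln(C/426) = 0.95187/5.78 = 0.16468, so C = 426 × e^0.16468 = 426 × 1.17902 = 502.26 ppm.

C ≈ 502 ppm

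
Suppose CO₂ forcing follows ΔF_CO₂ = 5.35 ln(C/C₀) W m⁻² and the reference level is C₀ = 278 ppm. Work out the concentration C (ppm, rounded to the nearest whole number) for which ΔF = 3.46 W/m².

C ≈ 531 ppm

Set 5.35 ln(C/278) = 3.46, so ln(C/278) = 3.46/5.35 = 0.64673.
Then C/278 = e^0.64673 = 1.90929, giving C = 278 × 1.90929 = 530.78 ppm.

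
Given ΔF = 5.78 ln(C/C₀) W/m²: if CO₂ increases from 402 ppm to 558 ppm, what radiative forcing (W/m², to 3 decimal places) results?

CO₂: 5.78 × ln(558/402) = 5.78 × ln(1.38806) = 5.78 × 0.32791 = 1.8953 W/m².

ΔF = 1.895 W/m²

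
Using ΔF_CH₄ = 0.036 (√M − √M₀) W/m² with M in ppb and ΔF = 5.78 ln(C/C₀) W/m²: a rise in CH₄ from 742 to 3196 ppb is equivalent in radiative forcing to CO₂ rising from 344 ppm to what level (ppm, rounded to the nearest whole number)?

C ≈ 413 ppm

CH₄ forcing: 0.036 × (√3196 − √742) = 0.036 × (56.5332 − 27.2397) = 0.036 × 29.2935 = 1.05457 W/m².
Set 5.78 ln(C/344) = 1.05457: ln(C/344) = 1.05457/5.78 = 0.18245, so C = 344 × e^0.18245 = 344 × 1.20015 = 412.85 ppm.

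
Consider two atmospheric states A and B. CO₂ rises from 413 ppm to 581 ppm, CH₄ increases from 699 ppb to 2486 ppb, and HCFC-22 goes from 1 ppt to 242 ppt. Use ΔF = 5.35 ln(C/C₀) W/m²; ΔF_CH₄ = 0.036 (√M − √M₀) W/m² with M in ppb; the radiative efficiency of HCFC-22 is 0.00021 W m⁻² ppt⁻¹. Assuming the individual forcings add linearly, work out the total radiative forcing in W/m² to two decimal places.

CO₂: 5.35 × ln(581/413) = 5.35 × ln(1.40678) = 5.35 × 0.34130 = 1.8260 W/m².
CH₄: 0.036 × (√2486 − √699) = 0.036 × (49.8598 − 26.4386) = 0.036 × 23.4212 = 0.8432 W/m².
HCFC-22: ΔF = 0.00021 × (242 − 1) = 0.00021 × 241 = 0.0506 W/m².
Total ΔF = 1.8260 + 0.8432 + 0.0506 = 2.7198 W/m².

ΔF = 2.72 W/m²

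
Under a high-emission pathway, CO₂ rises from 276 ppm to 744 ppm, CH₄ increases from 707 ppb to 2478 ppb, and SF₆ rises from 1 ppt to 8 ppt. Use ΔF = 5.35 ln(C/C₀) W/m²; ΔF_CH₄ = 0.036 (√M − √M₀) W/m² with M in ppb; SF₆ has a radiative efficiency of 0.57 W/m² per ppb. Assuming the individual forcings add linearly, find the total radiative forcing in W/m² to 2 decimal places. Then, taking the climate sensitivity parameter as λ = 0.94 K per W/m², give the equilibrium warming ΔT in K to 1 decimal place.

CO₂: 5.35 × ln(744/276) = 5.35 × ln(2.69565) = 5.35 × 0.99164 = 5.3053 W/m².
CH₄: 0.036 × (√2478 − √707) = 0.036 × (49.7795 − 26.5895) = 0.036 × 23.1900 = 0.8348 W/m².
SF₆: Δ = 8 − 1 = 7 ppt = 0.007 ppb; ΔF = 0.57 × 0.007 = 0.0040 W/m².
Total ΔF = 5.3053 + 0.8348 + 0.0040 = 6.1441 W/m².
ΔT = λ ΔF = 0.94 × 6.14 = 5.7716 K.

ΔF = 6.14 W/m²; ΔT = 5.8 K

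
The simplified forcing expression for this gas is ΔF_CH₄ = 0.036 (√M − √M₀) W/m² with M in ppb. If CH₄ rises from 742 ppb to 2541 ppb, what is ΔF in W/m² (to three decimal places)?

CH₄: 0.036 × (√2541 − √742) = 0.036 × (50.4083 − 27.2397) = 0.036 × 23.1686 = 0.8341 W/m².

ΔF = 0.834 W/m²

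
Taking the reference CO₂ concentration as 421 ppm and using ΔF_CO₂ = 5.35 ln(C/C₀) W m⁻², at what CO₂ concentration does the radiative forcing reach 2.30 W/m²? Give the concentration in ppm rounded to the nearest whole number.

C ≈ 647 ppm

Set 5.35 ln(C/421) = 2.30, so ln(C/421) = 2.30/5.35 = 0.42991.
Then C/421 = e^0.42991 = 1.53712, giving C = 421 × 1.53712 = 647.13 ppm.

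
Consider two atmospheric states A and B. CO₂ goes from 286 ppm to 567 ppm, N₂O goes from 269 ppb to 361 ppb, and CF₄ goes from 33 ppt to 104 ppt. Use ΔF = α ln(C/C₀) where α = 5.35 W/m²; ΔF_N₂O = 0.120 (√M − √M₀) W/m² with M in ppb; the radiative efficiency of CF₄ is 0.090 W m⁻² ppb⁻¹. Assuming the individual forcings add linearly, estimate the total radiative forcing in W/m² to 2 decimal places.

ΔF = 3.98 W/m²

CO₂: 5.35 × ln(567/286) = 5.35 × ln(1.98252) = 5.35 × 0.68437 = 3.6614 W/m².
N₂O: 0.120 × (√361 − √269) = 0.120 × (19.0000 − 16.4012) = 0.120 × 2.5988 = 0.3119 W/m².
CF₄: Δ = 104 − 33 = 71 ppt = 0.071 ppb; ΔF = 0.090 × 0.071 = 0.0064 W/m².
Total ΔF = 3.6614 + 0.3119 + 0.0064 = 3.9797 W/m².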